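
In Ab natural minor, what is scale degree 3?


Let's work it out.
Natural minor scale pattern: W-H-W-W-H-W-W (2-1-2-2-1-2-2 semitones)
Starting from Ab:
  Ab + 2 semitones → Bb
  Bb + 1 semitone → Cb
  Cb + 2 semitones → Db
  Db + 2 semitones → Eb
  Eb + 1 semitone → Fb
  Fb + 2 semitones → Gb
  Gb + 2 semitones → Ab
Scale: Ab Bb Cb Db Eb Fb Gb
Degree 3 = Cb


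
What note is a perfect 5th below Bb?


A 5th spans 5 letter names, so from B we land on E
A perfect 5th = 7 semitones below Bb
Spell E at that pitch: Eb
= Eb


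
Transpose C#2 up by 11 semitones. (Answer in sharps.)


Solution.
C#2: chromatic position 1 in octave 2 → absolute = 2×12 + 1 = 25
Transpose up 11: 25 + 11 = 36
36 = 3×12 + 0 → C in octave 3
Result = C3


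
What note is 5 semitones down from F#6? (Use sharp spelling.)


F#6: chromatic position 6 in octave 6 → absolute = 6×12 + 6 = 78
Transpose down 5: 78 - 5 = 73
73 = 6×12 + 1 → C# in octave 6
Result = C#6


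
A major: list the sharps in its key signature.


Step by step:
Sharp major keys follow the circle of fifths: C(0), G(1), D(2), A(3), E(4), B(5), F#(6), C#(7)
A major has 3 sharps
Order of sharps: F# C# G# D# A# E# B# → first 3: F#, C#, G#
= F#, C#, G#


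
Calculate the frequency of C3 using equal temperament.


Solution.
f = 440 × 2^(n/12) where n = semitones from A4
C3: -21 semitones from A4
f = 440 × 2^(-21/12)
f = 130.81 Hz


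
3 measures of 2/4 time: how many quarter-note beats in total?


Working:
Time signature 2/4: the bottom number 4 means the quarter note gets one count
The top number 2 means 2 quarter-note beats per measure
Total = 2 × 3 measures
= 6 quarter-note beats


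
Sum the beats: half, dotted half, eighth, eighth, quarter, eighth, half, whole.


Reasoning:
Beat values:
  half = 2 beats
  dotted half = 3 beats
  eighth = 0.5 beats
  eighth = 0.5 beats
  quarter = 1 beat
  eighth = 0.5 beats
  half = 2 beats
  whole = 4 beats
Sum = 2 + 3 + 0.5 + 0.5 + 1 + 0.5 + 2 + 4
= 13.5 beats


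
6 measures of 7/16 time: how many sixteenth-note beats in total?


Let's work it out.
Time signature 7/16: the bottom number 16 means the sixteenth note gets one count
The top number 7 means 7 sixteenth-note beats per measure
Total = 7 × 6 measures
= 42 sixteenth-note beats


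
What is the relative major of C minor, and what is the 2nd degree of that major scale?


Step by step:
The relative major shares the key signature and is a minor 3rd above the minor tonic
A minor 3rd above C is Eb
→ relative major of C minor is Eb major
Eb major scale: Eb F G Ab Bb C D
= Eb major; 2nd degree = F


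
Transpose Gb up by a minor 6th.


Let's work it out.
minor 6th: 6 letter names, 8 semitones
Letter: G + 5 → E
Pitch: Gb + 8 semitones, spelled as an E → Ebb
= Ebb


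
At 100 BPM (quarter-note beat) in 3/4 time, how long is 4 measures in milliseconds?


Quarter-note beat duration = 60000 / 100 ms
Beats per measure (3/4) = 3
One measure = 3 × 60000 / 100 = 180000 / 100 ms
4 measures = 4 × 180000 / 100 = 720000 / 100
= 7200.0 ms


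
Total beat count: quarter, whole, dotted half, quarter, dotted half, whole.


Beat values:
  quarter = 1 beat
  whole = 4 beats
  dotted half = 3 beats
  quarter = 1 beat
  dotted half = 3 beats
  whole = 4 beats
Sum = 1 + 4 + 3 + 1 + 3 + 4
= 16 beats


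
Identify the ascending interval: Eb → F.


Letter names: E → F spans 2 letter names → a 2nd
Semitones: Eb → F = 2 half-steps
A 2nd of 2 semitones is a major 2nd
= major 2nd


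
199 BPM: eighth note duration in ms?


Step by step:
One quarter-note beat = 60000 / BPM = 60000 / 199 ms
Eighth note = 1/2 × quarter note
Duration = 1/2 × 60000 / 199 = 30000 / 199
= 150.8 ms


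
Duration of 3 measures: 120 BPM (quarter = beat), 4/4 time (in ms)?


Reasoning:
Quarter-note beat duration = 60000 / 120 ms
Beats per measure (4/4) = 4
One measure = 4 × 60000 / 120 = 240000 / 120 ms
3 measures = 3 × 240000 / 120 = 720000 / 120
= 6000.0 ms


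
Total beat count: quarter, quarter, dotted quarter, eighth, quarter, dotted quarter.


Beat values:
  quarter = 1 beat
  quarter = 1 beat
  dotted quarter = 1.5 beats
  eighth = 0.5 beats
  quarter = 1 beat
  dotted quarter = 1.5 beats
Sum = 1 + 1 + 1.5 + 0.5 + 1 + 1.5
= 6.5 beats


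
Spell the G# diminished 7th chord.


Let's work it out.
Diminished 7th chord = root + minor 3rd + diminished 5th + diminished 7th
Seventh chords stack in thirds, so the letter names are G-B-D-F
Root: G#
Minor 3rd above G#: B
Diminished 5th above G#: D
Diminished 7th above G#: F
Chord = G# B D F


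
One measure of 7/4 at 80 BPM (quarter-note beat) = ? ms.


Reasoning:
Quarter-note beat duration = 60000 / 80 ms
Beats per measure (7/4) = 7
One measure = 7 × 60000 / 80 = 420000 / 80 ms
= 5250.0 ms


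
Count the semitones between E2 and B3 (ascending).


Absolute semitone position = octave×12 + chromatic position
E2: 2×12 + 4 = 28
B3: 3×12 + 11 = 47
Difference = 47 - 28 = 19
= 19 semitones


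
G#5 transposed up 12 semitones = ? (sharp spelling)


Solution.
G#5: chromatic position 8 in octave 5 → absolute = 5×12 + 8 = 68
Transpose up 12: 68 + 12 = 80
80 = 6×12 + 8 → G# in octave 6
Result = G#6


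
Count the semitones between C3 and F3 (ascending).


Absolute semitone position = octave×12 + chromatic position
C3: 3×12 + 0 = 36
F3: 3×12 + 5 = 41
Difference = 41 - 36 = 5
= 5 semitones


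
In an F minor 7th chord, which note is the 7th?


Minor 7th chord = root + minor 3rd + perfect 5th + minor 7th
Seventh chords stack in thirds, so the letter names are F-A-C-E
Root: F
Minor 3rd above F: Ab
Perfect 5th above F: C
Minor 7th above F: Eb
The 7th = Eb


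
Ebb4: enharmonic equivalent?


Step by step:
Enharmonic notes sound the same pitch but are spelled with different letter names
Ebb and D name the same pitch class
= D4


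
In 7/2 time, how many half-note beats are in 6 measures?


Step by step:
Time signature 7/2: the bottom number 2 means the half note gets one count
The top number 7 means 7 half-note beats per measure
Total = 7 × 6 measures
= 42 half-note beats


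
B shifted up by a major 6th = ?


Reasoning:
major 6th: 6 letter names, 9 semitones
Letter: B + 5 → G
Pitch: B + 9 semitones, spelled as a G → G#
= G#


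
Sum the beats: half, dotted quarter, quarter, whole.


Reasoning:
Beat values:
  half = 2 beats
  dotted quarter = 1.5 beats
  quarter = 1 beat
  whole = 4 beats
Sum = 2 + 1.5 + 1 + 4
= 8.5 beats


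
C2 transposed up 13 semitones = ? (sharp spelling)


Working:
C2: chromatic position 0 in octave 2 → absolute = 2×12 + 0 = 24
Transpose up 13: 24 + 13 = 37
37 = 3×12 + 1 → C# in octave 3
Result = C#3


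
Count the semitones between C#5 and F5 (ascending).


Reasoning:
Absolute semitone position = octave×12 + chromatic position
C#5: 5×12 + 1 = 61
F5: 5×12 + 5 = 65
Difference = 65 - 61 = 4
= 4 semitones


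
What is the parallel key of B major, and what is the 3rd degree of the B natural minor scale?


Parallel keys share the same tonic but differ in mode
B major → parallel is B minor
B natural minor scale: B C# D E F# G A
= B minor; 3rd degree = D


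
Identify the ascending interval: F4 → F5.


Letter names: F → F spans 8 letter names → an octave
Semitones: F4 → F5 = 12 half-steps
An octave of 12 semitones is a perfect octave
= perfect octave


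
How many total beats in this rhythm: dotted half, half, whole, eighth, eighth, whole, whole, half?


Working:
Beat values:
  dotted half = 3 beats
  half = 2 beats
  whole = 4 beats
  eighth = 0.5 beats
  eighth = 0.5 beats
  whole = 4 beats
  whole = 4 beats
  half = 2 beats
Sum = 3 + 2 + 4 + 0.5 + 0.5 + 4 + 4 + 2
= 20 beats


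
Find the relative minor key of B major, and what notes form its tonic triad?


Solution.
The relative minor shares the major's key signature and starts on its 6th degree
6th degree = a major 6th above the tonic; a major 6th above B is G#
→ relative minor of B major is G# minor
Tonic triad of G# minor = root + minor 3rd + perfect 5th = G# B D#
= G# minor; triad = G# B D#


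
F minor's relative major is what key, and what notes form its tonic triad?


The relative major shares the key signature and is a minor 3rd above the minor tonic
A minor 3rd above F is Ab
→ relative major of F minor is Ab major
Tonic triad of Ab major = root + major 3rd + perfect 5th = Ab C Eb
= Ab major; triad = Ab C Eb


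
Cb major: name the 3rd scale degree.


Solution.
Major scale pattern: W-W-H-W-W-W-H (2-2-1-2-2-2-1 semitones)
Starting from Cb:
  Cb + 2 semitones → Db
  Db + 2 semitones → Eb
  Eb + 1 semitone → Fb
  Fb + 2 semitones → Gb
  Gb + 2 semitones → Ab
  Ab + 2 semitones → Bb
  Bb + 1 semitone → Cb
Scale: Cb Db Eb Fb Gb Ab Bb
Degree 3 = Eb


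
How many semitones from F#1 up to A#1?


Step by step:
Absolute semitone position = octave×12 + chromatic position
F#1: 1×12 + 6 = 18
A#1: 1×12 + 10 = 22
Difference = 22 - 18 = 4
= 4 semitones


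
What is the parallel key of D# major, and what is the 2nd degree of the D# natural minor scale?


Solution.
Parallel keys share the same tonic but differ in mode
D# major → parallel is D# minor
D# natural minor scale: D# E# F# G# A# B C#
= D# minor; 2nd degree = E#


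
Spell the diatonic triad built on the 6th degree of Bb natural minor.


Working:
Bb natural minor scale: Bb C Db Eb F Gb Ab
Diatonic triad on degree 6 stacks scale notes 6, 1, 3: Gb Bb Db
Gb→Bb = 4 semitones; Gb→Db = 7 semitones → major triad
= Gb Bb Db (major)


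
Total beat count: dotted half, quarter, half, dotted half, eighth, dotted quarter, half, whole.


Beat values:
  dotted half = 3 beats
  quarter = 1 beat
  half = 2 beats
  dotted half = 3 beats
  eighth = 0.5 beats
  dotted quarter = 1.5 beats
  half = 2 beats
  whole = 4 beats
Sum = 3 + 1 + 2 + 3 + 0.5 + 1.5 + 2 + 4
= 17 beats


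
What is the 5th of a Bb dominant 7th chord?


Dominant 7th chord = root + major 3rd + perfect 5th + minor 7th
Seventh chords stack in thirds, so the letter names are B-D-F-A
Root: Bb
Major 3rd above Bb: D
Perfect 5th above Bb: F
Minor 7th above Bb: Ab
The 5th = F


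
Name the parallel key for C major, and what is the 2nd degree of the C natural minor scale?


Working:
Parallel keys share the same tonic but differ in mode
C major → parallel is C minor
C natural minor scale: C D Eb F G Ab Bb
= C minor; 2nd degree = D


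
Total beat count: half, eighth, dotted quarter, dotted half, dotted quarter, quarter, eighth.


Beat values:
  half = 2 beats
  eighth = 0.5 beats
  dotted quarter = 1.5 beats
  dotted half = 3 beats
  dotted quarter = 1.5 beats
  quarter = 1 beat
  eighth = 0.5 beats
Sum = 2 + 0.5 + 1.5 + 3 + 1.5 + 1 + 0.5
= 10 beats


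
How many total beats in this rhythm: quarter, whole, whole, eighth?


Beat values:
  quarter = 1 beat
  whole = 4 beats
  whole = 4 beats
  eighth = 0.5 beats
Sum = 1 + 4 + 4 + 0.5
= 9.5 beats


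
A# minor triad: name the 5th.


Minor triad = root + minor 3rd (3 semitones) + perfect 5th (7 semitones)
A triad on A# stacks thirds, so the chord tones use letter names A-C-E
Root: A#
Minor 3rd above A#: C#
Perfect 5th above A#: E#
The 5th = E#


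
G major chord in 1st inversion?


Solution.
Root position: G B D
1st inversion: move root up an octave
Bass note: B
Notes (bottom to top) = B D G


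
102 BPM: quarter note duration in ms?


Let's work it out.
One quarter-note beat = 60000 / BPM = 60000 / 102 ms
Duration = 60000 / 102
= 588.2 ms


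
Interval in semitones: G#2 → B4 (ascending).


Reasoning:
Absolute semitone position = octave×12 + chromatic position
G#2: 2×12 + 8 = 32
B4: 4×12 + 11 = 59
Difference = 59 - 32 = 27
= 27 semitones


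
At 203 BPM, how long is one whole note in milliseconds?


Working:
One quarter-note beat = 60000 / BPM = 60000 / 203 ms
Whole note = 4 × quarter note
Duration = 4 × 60000 / 203 = 240000 / 203
= 1182.3 ms


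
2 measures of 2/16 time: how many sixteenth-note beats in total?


Time signature 2/16: the bottom number 16 means the sixteenth note gets one count
The top number 2 means 2 sixteenth-note beats per measure
Total = 2 × 2 measures
= 4 sixteenth-note beats


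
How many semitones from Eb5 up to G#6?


Absolute semitone position = octave×12 + chromatic position
Eb5: 5×12 + 3 = 63
G#6: 6×12 + 8 = 80
Difference = 80 - 63 = 17
= 17 semitones


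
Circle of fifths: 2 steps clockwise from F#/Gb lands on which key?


Each clockwise step on the circle of fifths moves up a perfect 5th
From F#/Gb: F#/Gb → Db → Ab
= Ab


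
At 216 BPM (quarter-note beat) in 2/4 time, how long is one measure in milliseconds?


Quarter-note beat duration = 60000 / 216 ms
Beats per measure (2/4) = 2
One measure = 2 × 60000 / 216 = 120000 / 216 ms
= 555.6 ms


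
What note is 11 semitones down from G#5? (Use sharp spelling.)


Working:
G#5: chromatic position 8 in octave 5 → absolute = 5×12 + 8 = 68
Transpose down 11: 68 - 11 = 57
57 = 4×12 + 9 → A in octave 4
Result = A4


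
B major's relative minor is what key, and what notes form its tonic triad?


Reasoning:
The relative minor shares the major's key signature and starts on its 6th degree
6th degree = a major 6th above the tonic; a major 6th above B is G#
→ relative minor of B major is G# minor
Tonic triad of G# minor = root + minor 3rd + perfect 5th = G# B D#
= G# minor; triad = G# B D#


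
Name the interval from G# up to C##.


Reasoning:
Letter names: G → C spans 4 letter names → a 4th
Semitones: G# → C## = 6 half-steps
A 4th of 6 semitones is an augmented 4th
= augmented 4th


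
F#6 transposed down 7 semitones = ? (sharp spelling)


F#6: chromatic position 6 in octave 6 → absolute = 6×12 + 6 = 78
Transpose down 7: 78 - 7 = 71
71 = 5×12 + 11 → B in octave 5
Result = B5


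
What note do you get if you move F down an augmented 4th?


augmented 4th: 4 letter names, 6 semitones
Letter: F - 3 → C
Pitch: F - 6 semitones, spelled as a C → Cb
= Cb


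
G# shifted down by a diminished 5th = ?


Solution.
diminished 5th: 5 letter names, 6 semitones
Letter: G - 4 → C
Pitch: G# - 6 semitones, spelled as a C → C##
= C##


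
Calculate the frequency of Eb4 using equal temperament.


Step by step:
f = 440 × 2^(n/12) where n = semitones from A4
Eb4: -6 semitones from A4
f = 440 × 2^(-6/12)
f = 311.13 Hz


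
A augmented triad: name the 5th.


Step by step:
Augmented triad = root + major 3rd (4 semitones) + augmented 5th (8 semitones)
A triad on A stacks thirds, so the chord tones use letter names A-C-E
Root: A
Major 3rd above A: C#
Augmented 5th above A: E#
The 5th = E#


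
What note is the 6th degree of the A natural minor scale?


Reasoning:
Natural minor scale pattern: W-H-W-W-H-W-W (2-1-2-2-1-2-2 semitones)
Starting from A:
  A + 2 semitones → B
  B + 1 semitone → C
  C + 2 semitones → D
  D + 2 semitones → E
  E + 1 semitone → F
  F + 2 semitones → G
  G + 2 semitones → A
Scale: A B C D E F G
Degree 6 = F


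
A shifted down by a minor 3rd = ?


Step by step:
minor 3rd: 3 letter names, 3 semitones
Letter: A - 2 → F
Pitch: A - 3 semitones, spelled as an F → F#
= F#


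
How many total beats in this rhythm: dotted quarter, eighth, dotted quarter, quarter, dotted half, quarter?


Let's work it out.
Beat values:
  dotted quarter = 1.5 beats
  eighth = 0.5 beats
  dotted quarter = 1.5 beats
  quarter = 1 beat
  dotted half = 3 beats
  quarter = 1 beat
Sum = 1.5 + 0.5 + 1.5 + 1 + 3 + 1
= 8.5 beats


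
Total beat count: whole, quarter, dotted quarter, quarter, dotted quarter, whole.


Step by step:
Beat values:
  whole = 4 beats
  quarter = 1 beat
  dotted quarter = 1.5 beats
  quarter = 1 beat
  dotted quarter = 1.5 beats
  whole = 4 beats
Sum = 4 + 1 + 1.5 + 1 + 1.5 + 4
= 13 beats


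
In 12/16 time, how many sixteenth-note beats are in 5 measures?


Step by step:
Time signature 12/16: the bottom number 16 means the sixteenth note gets one count
The top number 12 means 12 sixteenth-note beats per measure
Total = 12 × 5 measures
= 60 sixteenth-note beats


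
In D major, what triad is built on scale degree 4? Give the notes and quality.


D major scale: D E F# G A B C#
Diatonic triad on degree 4 stacks scale notes 4, 6, 1: G B D
G→B = 4 semitones; G→D = 7 semitones → major triad
= G B D (major)


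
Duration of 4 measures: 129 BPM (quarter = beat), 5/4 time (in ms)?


Solution.
Quarter-note beat duration = 60000 / 129 ms
Beats per measure (5/4) = 5
One measure = 5 × 60000 / 129 = 300000 / 129 ms
4 measures = 4 × 300000 / 129 = 1200000 / 129
= 9302.3 ms


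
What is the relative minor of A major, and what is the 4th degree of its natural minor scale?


The relative minor shares the major's key signature and starts on its 6th degree
6th degree = a major 6th above the tonic; a major 6th above A is F#
→ relative minor of A major is F# minor
F# natural minor scale: F# G# A B C# D E
= F# minor; 4th degree = B


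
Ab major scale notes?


Solution.
Major scale pattern: W-W-H-W-W-W-H (2-2-1-2-2-2-1 semitones)
Starting from Ab:
  Ab + 2 semitones → Bb
  Bb + 2 semitones → C
  C + 1 semitone → Db
  Db + 2 semitones → Eb
  Eb + 2 semitones → F
  F + 2 semitones → G
  G + 1 semitone → Ab
Scale = Ab Bb C Db Eb F G


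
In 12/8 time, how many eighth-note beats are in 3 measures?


Step by step:
Time signature 12/8: the bottom number 8 means the eighth note gets one count
The top number 12 means 12 eighth-note beats per measure
Total = 12 × 3 measures
= 36 eighth-note beats


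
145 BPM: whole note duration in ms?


One quarter-note beat = 60000 / BPM = 60000 / 145 ms
Whole note = 4 × quarter note
Duration = 4 × 60000 / 145 = 240000 / 145
= 1655.2 ms


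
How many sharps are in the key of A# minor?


Step by step:
Sharp minor keys follow the circle of fifths: A(0), E(1), B(2), F#(3), C#(4), G#(5), D#(6), A#(7)
A# minor has 7 sharps
Order of sharps: F# C# G# D# A# E# B# → first 7: F#, C#, G#, D#, A#, E#, B#
= 7 sharps


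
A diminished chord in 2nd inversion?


Root position: A C Eb
2nd inversion: move root and 3rd up an octave
Bass note: Eb
Notes (bottom to top) = Eb A C


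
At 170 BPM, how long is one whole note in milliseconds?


One quarter-note beat = 60000 / BPM = 60000 / 170 ms
Whole note = 4 × quarter note
Duration = 4 × 60000 / 170 = 240000 / 170
= 1411.8 ms


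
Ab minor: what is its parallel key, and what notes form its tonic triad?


Let's work it out.
Parallel keys share the same tonic but differ in mode
Ab minor → parallel is Ab major
Tonic triad of Ab major = Ab C Eb
= Ab major; triad = Ab C Eb


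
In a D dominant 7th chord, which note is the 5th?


Reasoning:
Dominant 7th chord = root + major 3rd + perfect 5th + minor 7th
Seventh chords stack in thirds, so the letter names are D-F-A-C
Root: D
Major 3rd above D: F#
Perfect 5th above D: A
Minor 7th above D: C
The 5th = A


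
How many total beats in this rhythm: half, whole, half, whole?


Step by step:
Beat values:
  half = 2 beats
  whole = 4 beats
  half = 2 beats
  whole = 4 beats
Sum = 2 + 4 + 2 + 4
= 12 beats


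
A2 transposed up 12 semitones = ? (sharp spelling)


Solution.
A2: chromatic position 9 in octave 2 → absolute = 2×12 + 9 = 33
Transpose up 12: 33 + 12 = 45
45 = 3×12 + 9 → A in octave 3
Result = A3


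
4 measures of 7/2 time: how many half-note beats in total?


Solution.
Time signature 7/2: the bottom number 2 means the half note gets one count
The top number 7 means 7 half-note beats per measure
Total = 7 × 4 measures
= 28 half-note beats


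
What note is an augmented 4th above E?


Reasoning:
A 4th spans 4 letter names, so from E we land on A
An augmented 4th = 6 semitones above E
Spell A at that pitch: A#
= A#


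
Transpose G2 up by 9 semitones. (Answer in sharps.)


Reasoning:
G2: chromatic position 7 in octave 2 → absolute = 2×12 + 7 = 31
Transpose up 9: 31 + 9 = 40
40 = 3×12 + 4 → E in octave 3
Result = E3


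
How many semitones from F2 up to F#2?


Let's work it out.
Absolute semitone position = octave×12 + chromatic position
F2: 2×12 + 5 = 29
F#2: 2×12 + 6 = 30
Difference = 30 - 29 = 1
= 1 semitone


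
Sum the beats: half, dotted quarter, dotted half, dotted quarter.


Reasoning:
Beat values:
  half = 2 beats
  dotted quarter = 1.5 beats
  dotted half = 3 beats
  dotted quarter = 1.5 beats
Sum = 2 + 1.5 + 3 + 1.5
= 8 beats


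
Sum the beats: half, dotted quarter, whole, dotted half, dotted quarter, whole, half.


Reasoning:
Beat values:
  half = 2 beats
  dotted quarter = 1.5 beats
  whole = 4 beats
  dotted half = 3 beats
  dotted quarter = 1.5 beats
  whole = 4 beats
  half = 2 beats
Sum = 2 + 1.5 + 4 + 3 + 1.5 + 4 + 2
= 18 beats


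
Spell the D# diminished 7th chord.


Solution.
Diminished 7th chord = root + minor 3rd + diminished 5th + diminished 7th
Seventh chords stack in thirds, so the letter names are D-F-A-C
Root: D#
Minor 3rd above D#: F#
Diminished 5th above D#: A
Diminished 7th above D#: C
Chord = D# F# A C


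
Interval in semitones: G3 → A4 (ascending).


Step by step:
Absolute semitone position = octave×12 + chromatic position
G3: 3×12 + 7 = 43
A4: 4×12 + 9 = 57
Difference = 57 - 43 = 14
= 14 semitones


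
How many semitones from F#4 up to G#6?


Solution.
Absolute semitone position = octave×12 + chromatic position
F#4: 4×12 + 6 = 54
G#6: 6×12 + 8 = 80
Difference = 80 - 54 = 26
= 26 semitones


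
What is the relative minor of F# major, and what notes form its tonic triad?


Step by step:
The relative minor shares the major's key signature and starts on its 6th degree
6th degree = a major 6th above the tonic; a major 6th above F# is D#
→ relative minor of F# major is D# minor
Tonic triad of D# minor = root + minor 3rd + perfect 5th = D# F# A#
= D# minor; triad = D# F# A#


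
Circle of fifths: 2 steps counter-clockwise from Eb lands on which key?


Let's work it out.
Each counter-clockwise step moves down a perfect 5th (= up a perfect 4th)
From Eb: Eb → Ab → Db
= Db


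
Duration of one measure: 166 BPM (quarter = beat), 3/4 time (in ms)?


Quarter-note beat duration = 60000 / 166 ms
Beats per measure (3/4) = 3
One measure = 3 × 60000 / 166 = 180000 / 166 ms
= 1084.3 ms


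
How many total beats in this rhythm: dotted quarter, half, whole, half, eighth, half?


Beat values:
  dotted quarter = 1.5 beats
  half = 2 beats
  whole = 4 beats
  half = 2 beats
  eighth = 0.5 beats
  half = 2 beats
Sum = 1.5 + 2 + 4 + 2 + 0.5 + 2
= 12 beats


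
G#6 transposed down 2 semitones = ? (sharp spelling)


Let's work it out.
G#6: chromatic position 8 in octave 6 → absolute = 6×12 + 8 = 80
Transpose down 2: 80 - 2 = 78
78 = 6×12 + 6 → F# in octave 6
Result = F#6


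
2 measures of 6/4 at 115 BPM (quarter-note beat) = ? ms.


Quarter-note beat duration = 60000 / 115 ms
Beats per measure (6/4) = 6
One measure = 6 × 60000 / 115 = 360000 / 115 ms
2 measures = 2 × 360000 / 115 = 720000 / 115
= 6260.9 ms


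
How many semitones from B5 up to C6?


Let's work it out.
Absolute semitone position = octave×12 + chromatic position
B5: 5×12 + 11 = 71
C6: 6×12 + 0 = 72
Difference = 72 - 71 = 1
= 1 semitone


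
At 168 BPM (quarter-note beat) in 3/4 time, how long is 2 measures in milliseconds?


Let's work it out.
Quarter-note beat duration = 60000 / 168 ms
Beats per measure (3/4) = 3
One measure = 3 × 60000 / 168 = 180000 / 168 ms
2 measures = 2 × 180000 / 168 = 360000 / 168
= 2142.9 ms


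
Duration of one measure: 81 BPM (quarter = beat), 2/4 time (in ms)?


Let's work it out.
Quarter-note beat duration = 60000 / 81 ms
Beats per measure (2/4) = 2
One measure = 2 × 60000 / 81 = 120000 / 81 ms
= 1481.5 ms


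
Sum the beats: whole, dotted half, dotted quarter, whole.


Reasoning:
Beat values:
  whole = 4 beats
  dotted half = 3 beats
  dotted quarter = 1.5 beats
  whole = 4 beats
Sum = 4 + 3 + 1.5 + 4
= 12.5 beats


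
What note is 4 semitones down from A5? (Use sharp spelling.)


Working:
A5: chromatic position 9 in octave 5 → absolute = 5×12 + 9 = 69
Transpose down 4: 69 - 4 = 65
65 = 5×12 + 5 → F in octave 5
Result = F5


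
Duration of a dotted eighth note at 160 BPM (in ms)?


One quarter-note beat = 60000 / BPM = 60000 / 160 ms
Dotted eighth note = 3/4 × quarter note
Duration = 3/4 × 60000 / 160 = 45000 / 160
= 281.2 ms


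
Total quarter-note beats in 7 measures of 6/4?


Time signature 6/4: the bottom number 4 means the quarter note gets one count
The top number 6 means 6 quarter-note beats per measure
Total = 6 × 7 measures
= 42 quarter-note beats


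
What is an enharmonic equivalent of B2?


Enharmonic notes sound the same pitch but are spelled with different letter names
B and Cb name the same pitch class
Octave numbers change at C, so B2 = Cb3
= Cb3


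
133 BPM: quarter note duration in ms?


Let's work it out.
One quarter-note beat = 60000 / BPM = 60000 / 133 ms
Duration = 60000 / 133
= 451.1 ms


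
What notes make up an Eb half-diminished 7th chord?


Half-diminished 7th chord = root + minor 3rd + diminished 5th + minor 7th
Seventh chords stack in thirds, so the letter names are E-G-B-D
Root: Eb
Minor 3rd above Eb: Gb
Diminished 5th above Eb: Bbb
Minor 7th above Eb: Db
Chord = Eb Gb Bbb Db


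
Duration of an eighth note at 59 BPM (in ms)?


Working:
One quarter-note beat = 60000 / BPM = 60000 / 59 ms
Eighth note = 1/2 × quarter note
Duration = 1/2 × 60000 / 59 = 30000 / 59
= 508.5 ms


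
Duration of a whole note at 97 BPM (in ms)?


One quarter-note beat = 60000 / BPM = 60000 / 97 ms
Whole note = 4 × quarter note
Duration = 4 × 60000 / 97 = 240000 / 97
= 2474.2 ms


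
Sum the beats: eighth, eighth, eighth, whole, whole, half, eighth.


Solution.
Beat values:
  eighth = 0.5 beats
  eighth = 0.5 beats
  eighth = 0.5 beats
  whole = 4 beats
  whole = 4 beats
  half = 2 beats
  eighth = 0.5 beats
Sum = 0.5 + 0.5 + 0.5 + 4 + 4 + 2 + 0.5
= 12 beats


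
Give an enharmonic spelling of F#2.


Enharmonic notes sound the same pitch but are spelled with different letter names
F# and Gb name the same pitch class
= Gb2


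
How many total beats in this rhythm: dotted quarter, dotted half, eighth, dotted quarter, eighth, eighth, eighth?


Solution.
Beat values:
  dotted quarter = 1.5 beats
  dotted half = 3 beats
  eighth = 0.5 beats
  dotted quarter = 1.5 beats
  eighth = 0.5 beats
  eighth = 0.5 beats
  eighth = 0.5 beats
Sum = 1.5 + 3 + 0.5 + 1.5 + 0.5 + 0.5 + 0.5
= 8 beats


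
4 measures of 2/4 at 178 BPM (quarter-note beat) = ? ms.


Solution.
Quarter-note beat duration = 60000 / 178 ms
Beats per measure (2/4) = 2
One measure = 2 × 60000 / 178 = 120000 / 178 ms
4 measures = 4 × 120000 / 178 = 480000 / 178
= 2696.6 ms


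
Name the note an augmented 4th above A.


Reasoning:
A 4th spans 4 letter names, so from A we land on D
An augmented 4th = 6 semitones above A
Spell D at that pitch: D#
= D#


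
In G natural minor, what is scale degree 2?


Solution.
Natural minor scale pattern: W-H-W-W-H-W-W (2-1-2-2-1-2-2 semitones)
Starting from G:
  G + 2 semitones → A
  A + 1 semitone → Bb
  Bb + 2 semitones → C
  C + 2 semitones → D
  D + 1 semitone → Eb
  Eb + 2 semitones → F
  F + 2 semitones → G
Scale: G A Bb C D Eb F
Degree 2 = A


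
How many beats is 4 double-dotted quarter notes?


Reasoning:
Base quarter note = 1 beat
Dot 1 adds half the previous value: +1/2
Dot 2 adds half the previous value: +1/4
One double-dotted quarter = 1 + 1/2 + 1/4 = 7/4
4 of them = 4 × 7/4 = 7
= 7 beats


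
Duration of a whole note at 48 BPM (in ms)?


One quarter-note beat = 60000 / BPM = 60000 / 48 ms
Whole note = 4 × quarter note
Duration = 4 × 60000 / 48 = 240000 / 48
= 5000.0 ms


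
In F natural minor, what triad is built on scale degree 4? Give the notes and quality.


Solution.
F natural minor scale: F G Ab Bb C Db Eb
Diatonic triad on degree 4 stacks scale notes 4, 6, 1: Bb Db F
Bb→Db = 3 semitones; Bb→F = 7 semitones → minor triad
= Bb Db F (minor)


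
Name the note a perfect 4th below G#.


Reasoning:
A 4th spans 4 letter names, so from G we land on D
A perfect 4th = 5 semitones below G#
Spell D at that pitch: D#
= D#


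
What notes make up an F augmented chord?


Reasoning:
Augmented triad = root + major 3rd (4 semitones) + augmented 5th (8 semitones)
A triad on F stacks thirds, so the chord tones use letter names F-A-C
Root: F
Major 3rd above F: A
Augmented 5th above F: C#
Chord = F A C#


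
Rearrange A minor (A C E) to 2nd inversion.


Reasoning:
Root position: A C E
2nd inversion: move root and 3rd up an octave
Bass note: E
Notes (bottom to top) = E A C


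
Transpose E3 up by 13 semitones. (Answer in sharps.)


E3: chromatic position 4 in octave 3 → absolute = 3×12 + 4 = 40
Transpose up 13: 40 + 13 = 53
53 = 4×12 + 5 → F in octave 4
Result = F4


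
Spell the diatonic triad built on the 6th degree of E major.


Working:
E major scale: E F# G# A B C# D#
Diatonic triad on degree 6 stacks scale notes 6, 1, 3: C# E G#
C#→E = 3 semitones; C#→G# = 7 semitones → minor triad
= C# E G# (minor)


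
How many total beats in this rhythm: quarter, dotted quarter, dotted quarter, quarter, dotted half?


Reasoning:
Beat values:
  quarter = 1 beat
  dotted quarter = 1.5 beats
  dotted quarter = 1.5 beats
  quarter = 1 beat
  dotted half = 3 beats
Sum = 1 + 1.5 + 1.5 + 1 + 3
= 8 beats


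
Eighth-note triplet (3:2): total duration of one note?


Let's work it out.
Triplet: 3 notes occupy the space of 2 eighth notes
Space = 2 × 1/2 = 1 beat
Each triplet note = 1 / 3 = 1/3 beats
= 1/3 beats


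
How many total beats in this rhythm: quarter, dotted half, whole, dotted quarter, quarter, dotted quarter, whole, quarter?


Let's work it out.
Beat values:
  quarter = 1 beat
  dotted half = 3 beats
  whole = 4 beats
  dotted quarter = 1.5 beats
  quarter = 1 beat
  dotted quarter = 1.5 beats
  whole = 4 beats
  quarter = 1 beat
Sum = 1 + 3 + 4 + 1.5 + 1 + 1.5 + 4 + 1
= 17 beats


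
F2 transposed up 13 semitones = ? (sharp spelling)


F2: chromatic position 5 in octave 2 → absolute = 2×12 + 5 = 29
Transpose up 13: 29 + 13 = 42
42 = 3×12 + 6 → F# in octave 3
Result = F#3


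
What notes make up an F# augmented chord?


Working:
Augmented triad = root + major 3rd (4 semitones) + augmented 5th (8 semitones)
A triad on F# stacks thirds, so the chord tones use letter names F-A-C
Root: F#
Major 3rd above F#: A#
Augmented 5th above F#: C##
Chord = F# A# C##


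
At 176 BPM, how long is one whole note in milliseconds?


Working:
One quarter-note beat = 60000 / BPM = 60000 / 176 ms
Whole note = 4 × quarter note
Duration = 4 × 60000 / 176 = 240000 / 176
= 1363.6 ms


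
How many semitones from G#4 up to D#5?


Working:
Absolute semitone position = octave×12 + chromatic position
G#4: 4×12 + 8 = 56
D#5: 5×12 + 3 = 63
Difference = 63 - 56 = 7
= 7 semitones


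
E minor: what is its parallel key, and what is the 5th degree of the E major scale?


Let's work it out.
Parallel keys share the same tonic but differ in mode
E minor → parallel is E major
E major scale: E F# G# A B C# D#
= E major; 5th degree = B


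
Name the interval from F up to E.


Solution.
Letter names: F → E spans 7 letter names → a 7th
Semitones: F → E = 11 half-steps
A 7th of 11 semitones is a major 7th
= major 7th


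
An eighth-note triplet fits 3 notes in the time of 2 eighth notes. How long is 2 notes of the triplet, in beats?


Reasoning:
Triplet: 3 notes occupy the space of 2 eighth notes
Space = 2 × 1/2 = 1 beat
Each triplet note = 1 / 3 = 1/3 beats
2 notes = 2 × 1/3 = 2/3
= 2/3 beats


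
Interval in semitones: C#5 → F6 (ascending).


Reasoning:
Absolute semitone position = octave×12 + chromatic position
C#5: 5×12 + 1 = 61
F6: 6×12 + 5 = 77
Difference = 77 - 61 = 16
= 16 semitones


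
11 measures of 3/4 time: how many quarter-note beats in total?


Reasoning:
Time signature 3/4: the bottom number 4 means the quarter note gets one count
The top number 3 means 3 quarter-note beats per measure
Total = 3 × 11 measures
= 33 quarter-note beats


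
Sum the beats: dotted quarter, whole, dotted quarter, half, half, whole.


Let's work it out.
Beat values:
  dotted quarter = 1.5 beats
  whole = 4 beats
  dotted quarter = 1.5 beats
  half = 2 beats
  half = 2 beats
  whole = 4 beats
Sum = 1.5 + 4 + 1.5 + 2 + 2 + 4
= 15 beats


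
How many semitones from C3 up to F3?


Reasoning:
Absolute semitone position = octave×12 + chromatic position
C3: 3×12 + 0 = 36
F3: 3×12 + 5 = 41
Difference = 41 - 36 = 5
= 5 semitones


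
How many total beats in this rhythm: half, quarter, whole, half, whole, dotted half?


Reasoning:
Beat values:
  half = 2 beats
  quarter = 1 beat
  whole = 4 beats
  half = 2 beats
  whole = 4 beats
  dotted half = 3 beats
Sum = 2 + 1 + 4 + 2 + 4 + 3
= 16 beats


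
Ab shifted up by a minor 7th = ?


Let's work it out.
minor 7th: 7 letter names, 10 semitones
Letter: A + 6 → G
Pitch: Ab + 10 semitones, spelled as a G → Gb
= Gb


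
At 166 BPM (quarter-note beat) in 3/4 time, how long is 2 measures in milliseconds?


Let's work it out.
Quarter-note beat duration = 60000 / 166 ms
Beats per measure (3/4) = 3
One measure = 3 × 60000 / 166 = 180000 / 166 ms
2 measures = 2 × 180000 / 166 = 360000 / 166
= 2168.7 ms


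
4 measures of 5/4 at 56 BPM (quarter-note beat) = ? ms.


Let's work it out.
Quarter-note beat duration = 60000 / 56 ms
Beats per measure (5/4) = 5
One measure = 5 × 60000 / 56 = 300000 / 56 ms
4 measures = 4 × 300000 / 56 = 1200000 / 56
= 21428.6 ms


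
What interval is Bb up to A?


Letter names: B → A spans 7 letter names → a 7th
Semitones: Bb → A = 11 half-steps
A 7th of 11 semitones is a major 7th
= major 7th


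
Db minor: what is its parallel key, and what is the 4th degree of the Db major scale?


Reasoning:
Parallel keys share the same tonic but differ in mode
Db minor → parallel is Db major
Db major scale: Db Eb F Gb Ab Bb C
= Db major; 4th degree = Gb


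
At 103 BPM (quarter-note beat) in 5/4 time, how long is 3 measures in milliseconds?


Reasoning:
Quarter-note beat duration = 60000 / 103 ms
Beats per measure (5/4) = 5
One measure = 5 × 60000 / 103 = 300000 / 103 ms
3 measures = 3 × 300000 / 103 = 900000 / 103
= 8737.9 ms


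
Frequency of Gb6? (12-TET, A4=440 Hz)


Let's work it out.
f = 440 × 2^(n/12) where n = semitones from A4
Gb6: 21 semitones from A4
f = 440 × 2^(21/12)
f = 1479.98 Hz


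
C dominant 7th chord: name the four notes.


Dominant 7th chord = root + major 3rd + perfect 5th + minor 7th
Seventh chords stack in thirds, so the letter names are C-E-G-B
Root: C
Major 3rd above C: E
Perfect 5th above C: G
Minor 7th above C: Bb
Chord = C E G Bb


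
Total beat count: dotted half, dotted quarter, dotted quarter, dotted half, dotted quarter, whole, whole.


Reasoning:
Beat values:
  dotted half = 3 beats
  dotted quarter = 1.5 beats
  dotted quarter = 1.5 beats
  dotted half = 3 beats
  dotted quarter = 1.5 beats
  whole = 4 beats
  whole = 4 beats
Sum = 3 + 1.5 + 1.5 + 3 + 1.5 + 4 + 4
= 18.5 beats


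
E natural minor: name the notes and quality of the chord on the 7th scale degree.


Solution.
E natural minor scale: E F# G A B C D
Diatonic triad on degree 7 stacks scale notes 7, 2, 4: D F# A
D→F# = 4 semitones; D→A = 7 semitones → major triad
= D F# A (major)


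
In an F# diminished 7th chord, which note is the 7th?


Let's work it out.
Diminished 7th chord = root + minor 3rd + diminished 5th + diminished 7th
Seventh chords stack in thirds, so the letter names are F-A-C-E
Root: F#
Minor 3rd above F#: A
Diminished 5th above F#: C
Diminished 7th above F#: Eb
The 7th = Eb


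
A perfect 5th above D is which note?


Reasoning:
A 5th spans 5 letter names, so from D we land on A
A perfect 5th = 7 semitones above D
Spell A at that pitch: A
= A


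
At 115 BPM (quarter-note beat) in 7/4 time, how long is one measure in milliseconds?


Working:
Quarter-note beat duration = 60000 / 115 ms
Beats per measure (7/4) = 7
One measure = 7 × 60000 / 115 = 420000 / 115 ms
= 3652.2 ms


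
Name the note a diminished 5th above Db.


Let's work it out.
A 5th spans 5 letter names, so from D we land on A
A diminished 5th = 6 semitones above Db
Spell A at that pitch: Abb
= Abb


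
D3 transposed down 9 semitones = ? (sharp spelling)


D3: chromatic position 2 in octave 3 → absolute = 3×12 + 2 = 38
Transpose down 9: 38 - 9 = 29
29 = 2×12 + 5 → F in octave 2
Result = F2


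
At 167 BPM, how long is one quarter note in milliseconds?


One quarter-note beat = 60000 / BPM = 60000 / 167 ms
Duration = 60000 / 167
= 359.3 ms


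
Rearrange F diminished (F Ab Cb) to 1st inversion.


Working:
Root position: F Ab Cb
1st inversion: move root up an octave
Bass note: Ab
Notes (bottom to top) = Ab Cb F


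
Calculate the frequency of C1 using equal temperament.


f = 440 × 2^(n/12) where n = semitones from A4
C1: -45 semitones from A4
f = 440 × 2^(-45/12)
f = 32.70 Hz


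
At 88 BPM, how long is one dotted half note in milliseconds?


Working:
One quarter-note beat = 60000 / BPM = 60000 / 88 ms
Dotted half note = 3 × quarter note
Duration = 3 × 60000 / 88 = 180000 / 88
= 2045.5 ms


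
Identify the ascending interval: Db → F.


Step by step:
Letter names: D → F spans 3 letter names → a 3rd
Semitones: Db → F = 4 half-steps
A 3rd of 4 semitones is a major 3rd
= major 3rd


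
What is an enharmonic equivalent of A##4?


Reasoning:
Enharmonic notes sound the same pitch but are spelled with different letter names
A## and B name the same pitch class
= B4


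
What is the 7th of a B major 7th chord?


Step by step:
Major 7th chord = root + major 3rd + perfect 5th + major 7th
Seventh chords stack in thirds, so the letter names are B-D-F-A
Root: B
Major 3rd above B: D#
Perfect 5th above B: F#
Major 7th above B: A#
The 7th = A#


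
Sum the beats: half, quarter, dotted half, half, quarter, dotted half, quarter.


Let's work it out.
Beat values:
  half = 2 beats
  quarter = 1 beat
  dotted half = 3 beats
  half = 2 beats
  quarter = 1 beat
  dotted half = 3 beats
  quarter = 1 beat
Sum = 2 + 1 + 3 + 2 + 1 + 3 + 1
= 13 beats


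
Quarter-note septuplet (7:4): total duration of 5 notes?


Reasoning:
Septuplet: 7 notes occupy the space of 4 quarter notes
Space = 4 × 1 = 4 beats
Each septuplet note = 4 / 7 = 4/7 beats
5 notes = 5 × 4/7 = 20/7
= 20/7 beats


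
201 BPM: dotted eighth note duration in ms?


One quarter-note beat = 60000 / BPM = 60000 / 201 ms
Dotted eighth note = 3/4 × quarter note
Duration = 3/4 × 60000 / 201 = 45000 / 201
= 223.9 ms


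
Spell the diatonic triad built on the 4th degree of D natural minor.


D natural minor scale: D E F G A Bb C
Diatonic triad on degree 4 stacks scale notes 4, 6, 1: G Bb D
G→Bb = 3 semitones; G→D = 7 semitones → minor triad
= G Bb D (minor)


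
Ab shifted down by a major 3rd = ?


Step by step:
major 3rd: 3 letter names, 4 semitones
Letter: A - 2 → F
Pitch: Ab - 4 semitones, spelled as an F → Fb
= Fb


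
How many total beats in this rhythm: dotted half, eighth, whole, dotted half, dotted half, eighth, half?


Beat values:
  dotted half = 3 beats
  eighth = 0.5 beats
  whole = 4 beats
  dotted half = 3 beats
  dotted half = 3 beats
  eighth = 0.5 beats
  half = 2 beats
Sum = 3 + 0.5 + 4 + 3 + 3 + 0.5 + 2
= 16 beats
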